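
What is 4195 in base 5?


Divide by 5 repeatedly:
4195 ÷ 5 = 839 remainder 0
839 ÷ 5 = 167 remainder 4
167 ÷ 5 = 33 remainder 2
33 ÷ 5 = 6 remainder 3
6 ÷ 5 = 1 remainder 1
1 ÷ 5 = 0 remainder 1
Reading remainders bottom-up:
= 113240


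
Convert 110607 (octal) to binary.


Each octal digit → 3 binary bits:
  1 = 001
  1 = 001
  0 = 000
  6 = 110
  0 = 000
  7 = 111
Concatenate: 001 001 000 110 000 111
= 001001000110000111


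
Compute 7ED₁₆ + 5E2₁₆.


Align and add column by column (LSB to MSB, each column mod 16 with carry):
  07ED
+ 05E2
  ----
  col 0: D(13) + 2(2) + 0 (carry in) = 15 → F(15), carry out 0
  col 1: E(14) + E(14) + 0 (carry in) = 28 → C(12), carry out 1
  col 2: 7(7) + 5(5) + 1 (carry in) = 13 → D(13), carry out 0
  col 3: 0(0) + 0(0) + 0 (carry in) = 0 → 0(0), carry out 0
Reading digits MSB→LSB: 0DCF
Strip leading zeros: DCF
= 0xDCF


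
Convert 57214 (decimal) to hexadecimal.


Divide by 16 repeatedly:
57214 ÷ 16 = 3575 remainder 14 (E)
3575 ÷ 16 = 223 remainder 7 (7)
223 ÷ 16 = 13 remainder 15 (F)
13 ÷ 16 = 0 remainder 13 (D)
Reading remainders bottom-up:
= 0xDF7E


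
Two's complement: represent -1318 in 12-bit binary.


Original: 010100100110
Step 1 - Invert all bits: 101011011001
Step 2 - Add 1: 101011011001 + 1
= 101011011010 (represents -1318)


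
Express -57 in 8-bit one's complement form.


Original: 00111001
Invert all bits:
  bit 0: 0 → 1
  bit 1: 0 → 1
  bit 2: 1 → 0
  bit 3: 1 → 0
  bit 4: 1 → 0
  bit 5: 0 → 1
  bit 6: 0 → 1
  bit 7: 1 → 0
= 11000110


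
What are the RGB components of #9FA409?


Hex: #9FA409
R = 9F₁₆ = 159
G = A4₁₆ = 164
B = 09₁₆ = 9
= RGB(159, 164, 9)


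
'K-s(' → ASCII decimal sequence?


String: 'K-s('  (4 characters)
Per-character ASCII lookup:
  'K': uppercase starts at 65: 'K' = 65 + 10 = 75
  '-': special character: '-' = 45
  's': lowercase starts at 97: 's' = 97 + 18 = 115
  '(': special character: '(' = 40
= 75 45 115 40


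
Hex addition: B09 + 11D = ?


Align and add column by column (LSB to MSB, each column mod 16 with carry):
  0B09
+ 011D
  ----
  col 0: 9(9) + D(13) + 0 (carry in) = 22 → 6(6), carry out 1
  col 1: 0(0) + 1(1) + 1 (carry in) = 2 → 2(2), carry out 0
  col 2: B(11) + 1(1) + 0 (carry in) = 12 → C(12), carry out 0
  col 3: 0(0) + 0(0) + 0 (carry in) = 0 → 0(0), carry out 0
Reading digits MSB→LSB: 0C26
Strip leading zeros: C26
= 0xC26


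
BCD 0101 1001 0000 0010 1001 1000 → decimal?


Each 4-bit group → digit:
  0101 → 5
  1001 → 9
  0000 → 0
  0010 → 2
  1001 → 9
  1000 → 8
= 590298


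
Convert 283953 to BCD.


Each digit → 4-bit binary:
  2 → 0010
  8 → 1000
  3 → 0011
  9 → 1001
  5 → 0101
  3 → 0011
= 0010 1000 0011 1001 0101 0011


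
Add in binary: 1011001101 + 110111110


Align and add column by column (LSB to MSB, carry propagating):
  01011001101
+ 00110111110
  -----------
  col 0: 1 + 0 + 0 (carry in) = 1 → bit 1, carry out 0
  col 1: 0 + 1 + 0 (carry in) = 1 → bit 1, carry out 0
  col 2: 1 + 1 + 0 (carry in) = 2 → bit 0, carry out 1
  col 3: 1 + 1 + 1 (carry in) = 3 → bit 1, carry out 1
  col 4: 0 + 1 + 1 (carry in) = 2 → bit 0, carry out 1
  col 5: 0 + 1 + 1 (carry in) = 2 → bit 0, carry out 1
  col 6: 1 + 0 + 1 (carry in) = 2 → bit 0, carry out 1
  col 7: 1 + 1 + 1 (carry in) = 3 → bit 1, carry out 1
  col 8: 0 + 1 + 1 (carry in) = 2 → bit 0, carry out 1
  col 9: 1 + 0 + 1 (carry in) = 2 → bit 0, carry out 1
  col 10: 0 + 0 + 1 (carry in) = 1 → bit 1, carry out 0
Reading bits MSB→LSB: 10010001011
Strip leading zeros: 10010001011
= 10010001011


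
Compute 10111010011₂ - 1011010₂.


Align and subtract column by column (LSB to MSB, borrowing when needed):
  10111010011
- 00001011010
  -----------
  col 0: (1 - 0 borrow-in) - 0 → 1 - 0 = 1, borrow out 0
  col 1: (1 - 0 borrow-in) - 1 → 1 - 1 = 0, borrow out 0
  col 2: (0 - 0 borrow-in) - 0 → 0 - 0 = 0, borrow out 0
  col 3: (0 - 0 borrow-in) - 1 → borrow from next column: (0+2) - 1 = 1, borrow out 1
  col 4: (1 - 1 borrow-in) - 1 → borrow from next column: (0+2) - 1 = 1, borrow out 1
  col 5: (0 - 1 borrow-in) - 0 → borrow from next column: (-1+2) - 0 = 1, borrow out 1
  col 6: (1 - 1 borrow-in) - 1 → borrow from next column: (0+2) - 1 = 1, borrow out 1
  col 7: (1 - 1 borrow-in) - 0 → 0 - 0 = 0, borrow out 0
  col 8: (1 - 0 borrow-in) - 0 → 1 - 0 = 1, borrow out 0
  col 9: (0 - 0 borrow-in) - 0 → 0 - 0 = 0, borrow out 0
  col 10: (1 - 0 borrow-in) - 0 → 1 - 0 = 1, borrow out 0
Reading bits MSB→LSB: 10101111001
Strip leading zeros: 10101111001
= 10101111001


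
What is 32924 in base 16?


Divide by 16 repeatedly:
32924 ÷ 16 = 2057 remainder 12 (C)
2057 ÷ 16 = 128 remainder 9 (9)
128 ÷ 16 = 8 remainder 0 (0)
8 ÷ 16 = 0 remainder 8 (8)
Reading remainders bottom-up:
= 0x809C


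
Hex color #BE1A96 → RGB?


Hex: #BE1A96
R = BE₁₆ = 190
G = 1A₁₆ = 26
B = 96₁₆ = 150
= RGB(190, 26, 150)


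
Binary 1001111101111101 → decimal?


Positional values:
Bit 0: 1 × 2^0 = 1
Bit 2: 1 × 2^2 = 4
Bit 3: 1 × 2^3 = 8
Bit 4: 1 × 2^4 = 16
Bit 5: 1 × 2^5 = 32
Bit 6: 1 × 2^6 = 64
Bit 8: 1 × 2^8 = 256
Bit 9: 1 × 2^9 = 512
Bit 10: 1 × 2^10 = 1024
Bit 11: 1 × 2^11 = 2048
Bit 12: 1 × 2^12 = 4096
Bit 15: 1 × 2^15 = 32768
Sum = 1 + 4 + 8 + 16 + 32 + 64 + 256 + 512 + 1024 + 2048 + 4096 + 32768
= 40829


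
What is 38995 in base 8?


Divide by 8 repeatedly:
38995 ÷ 8 = 4874 remainder 3
4874 ÷ 8 = 609 remainder 2
609 ÷ 8 = 76 remainder 1
76 ÷ 8 = 9 remainder 4
9 ÷ 8 = 1 remainder 1
1 ÷ 8 = 0 remainder 1
Reading remainders bottom-up:
= 0o114123


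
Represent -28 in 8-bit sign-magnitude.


Sign bit: 1 (negative)
Magnitude: 28 = 0011100
= 10011100


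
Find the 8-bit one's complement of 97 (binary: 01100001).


Original: 01100001
Invert all bits:
  bit 0: 0 → 1
  bit 1: 1 → 0
  bit 2: 1 → 0
  bit 3: 0 → 1
  bit 4: 0 → 1
  bit 5: 0 → 1
  bit 6: 0 → 1
  bit 7: 1 → 0
= 10011110


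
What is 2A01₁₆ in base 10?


Positional values:
Position 0: 1 × 16^0 = 1 × 1 = 1
Position 1: 0 × 16^1 = 0 × 16 = 0
Position 2: A × 16^2 = 10 × 256 = 2560
Position 3: 2 × 16^3 = 2 × 4096 = 8192
Sum = 1 + 0 + 2560 + 8192
= 10753


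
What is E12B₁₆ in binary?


Each hex digit → 4 binary bits:
  E = 1110
  1 = 0001
  2 = 0010
  B = 1011
Concatenate: 1110 0001 0010 1011
= 1110000100101011


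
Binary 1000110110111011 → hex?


Group into 4-bit nibbles: 1000110110111011
  1000 = 8
  1101 = D
  1011 = B
  1011 = B
= 0x8DBB


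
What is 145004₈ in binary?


Each octal digit → 3 binary bits:
  1 = 001
  4 = 100
  5 = 101
  0 = 000
  0 = 000
  4 = 100
Concatenate: 001 100 101 000 000 100
= 001100101000000100


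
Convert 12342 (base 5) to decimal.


Positional values (base 5):
  2 × 5^0 = 2 × 1 = 2
  4 × 5^1 = 4 × 5 = 20
  3 × 5^2 = 3 × 25 = 75
  2 × 5^3 = 2 × 125 = 250
  1 × 5^4 = 1 × 625 = 625
Sum = 2 + 20 + 75 + 250 + 625
= 972


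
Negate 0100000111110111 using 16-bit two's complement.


Original: 0100000111110111
Step 1 - Invert all bits: 1011111000001000
Step 2 - Add 1: 1011111000001000 + 1
= 1011111000001001 (represents -16887)


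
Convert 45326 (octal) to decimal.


Positional values:
Position 0: 6 × 8^0 = 6
Position 1: 2 × 8^1 = 16
Position 2: 3 × 8^2 = 192
Position 3: 5 × 8^3 = 2560
Position 4: 4 × 8^4 = 16384
Sum = 6 + 16 + 192 + 2560 + 16384
= 19158


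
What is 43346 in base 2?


Divide by 2 repeatedly:
43346 ÷ 2 = 21673 remainder 0
21673 ÷ 2 = 10836 remainder 1
10836 ÷ 2 = 5418 remainder 0
5418 ÷ 2 = 2709 remainder 0
2709 ÷ 2 = 1354 remainder 1
1354 ÷ 2 = 677 remainder 0
677 ÷ 2 = 338 remainder 1
338 ÷ 2 = 169 remainder 0
169 ÷ 2 = 84 remainder 1
84 ÷ 2 = 42 remainder 0
42 ÷ 2 = 21 remainder 0
21 ÷ 2 = 10 remainder 1
10 ÷ 2 = 5 remainder 0
5 ÷ 2 = 2 remainder 1
2 ÷ 2 = 1 remainder 0
1 ÷ 2 = 0 remainder 1
Reading remainders bottom-up:
= 1010100101010010


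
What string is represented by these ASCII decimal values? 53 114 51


Codes (decimal): 53 114 51
Per-code ASCII lookup:
  53  (range 48-57: digits, 53 - 48 = 5) → '5'
  114  (range 97-122: lowercase, 114 - 97 = 17) → 'r'
  51  (range 48-57: digits, 51 - 48 = 3) → '3'
= '5r3'


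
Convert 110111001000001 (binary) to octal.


Group into 3-bit groups: 110111001000001
  110 = 6
  111 = 7
  001 = 1
  000 = 0
  001 = 1
= 0o67101


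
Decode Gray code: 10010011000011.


Gray code: 10010011000011
MSB stays the same: 1
Each subsequent bit = prev_binary XOR current_gray:
  B[1] = 1 XOR 0 = 1
  B[2] = 1 XOR 0 = 1
  B[3] = 1 XOR 1 = 0
  B[4] = 0 XOR 0 = 0
  B[5] = 0 XOR 0 = 0
  B[6] = 0 XOR 1 = 1
  B[7] = 1 XOR 1 = 0
  B[8] = 0 XOR 0 = 0
  B[9] = 0 XOR 0 = 0
  B[10] = 0 XOR 0 = 0
  B[11] = 0 XOR 0 = 0
  B[12] = 0 XOR 1 = 1
  B[13] = 1 XOR 1 = 0
= 11100010000010 (14466 decimal)


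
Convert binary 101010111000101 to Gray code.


Binary: 101010111000101
Gray code: G = B XOR (B >> 1)
B >> 1 = 010101011100010
101010111000101 XOR 010101011100010:
  1 XOR 0 = 1
  0 XOR 1 = 1
  1 XOR 0 = 1
  0 XOR 1 = 1
  1 XOR 0 = 1
  0 XOR 1 = 1
  1 XOR 0 = 1
  1 XOR 1 = 0
  1 XOR 1 = 0
  0 XOR 1 = 1
  0 XOR 0 = 0
  0 XOR 0 = 0
  1 XOR 0 = 1
  0 XOR 1 = 1
  1 XOR 0 = 1
= 111111100100111


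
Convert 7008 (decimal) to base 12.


Divide by 12 repeatedly:
7008 ÷ 12 = 584 remainder 0
584 ÷ 12 = 48 remainder 8
48 ÷ 12 = 4 remainder 0
4 ÷ 12 = 0 remainder 4
Reading remainders bottom-up:
= 4080


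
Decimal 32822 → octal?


Divide by 8 repeatedly:
32822 ÷ 8 = 4102 remainder 6
4102 ÷ 8 = 512 remainder 6
512 ÷ 8 = 64 remainder 0
64 ÷ 8 = 8 remainder 0
8 ÷ 8 = 1 remainder 0
1 ÷ 8 = 0 remainder 1
Reading remainders bottom-up:
= 0o100066


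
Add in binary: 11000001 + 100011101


Align and add column by column (LSB to MSB, carry propagating):
  0011000001
+ 0100011101
  ----------
  col 0: 1 + 1 + 0 (carry in) = 2 → bit 0, carry out 1
  col 1: 0 + 0 + 1 (carry in) = 1 → bit 1, carry out 0
  col 2: 0 + 1 + 0 (carry in) = 1 → bit 1, carry out 0
  col 3: 0 + 1 + 0 (carry in) = 1 → bit 1, carry out 0
  col 4: 0 + 1 + 0 (carry in) = 1 → bit 1, carry out 0
  col 5: 0 + 0 + 0 (carry in) = 0 → bit 0, carry out 0
  col 6: 1 + 0 + 0 (carry in) = 1 → bit 1, carry out 0
  col 7: 1 + 0 + 0 (carry in) = 1 → bit 1, carry out 0
  col 8: 0 + 1 + 0 (carry in) = 1 → bit 1, carry out 0
  col 9: 0 + 0 + 0 (carry in) = 0 → bit 0, carry out 0
Reading bits MSB→LSB: 0111011110
Strip leading zeros: 111011110
= 111011110


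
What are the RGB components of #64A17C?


Hex: #64A17C
R = 64₁₆ = 100
G = A1₁₆ = 161
B = 7C₁₆ = 124
= RGB(100, 161, 124)


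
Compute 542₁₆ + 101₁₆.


Align and add column by column (LSB to MSB, each column mod 16 with carry):
  0542
+ 0101
  ----
  col 0: 2(2) + 1(1) + 0 (carry in) = 3 → 3(3), carry out 0
  col 1: 4(4) + 0(0) + 0 (carry in) = 4 → 4(4), carry out 0
  col 2: 5(5) + 1(1) + 0 (carry in) = 6 → 6(6), carry out 0
  col 3: 0(0) + 0(0) + 0 (carry in) = 0 → 0(0), carry out 0
Reading digits MSB→LSB: 0643
Strip leading zeros: 643
= 0x643


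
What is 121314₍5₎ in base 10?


Positional values (base 5):
  4 × 5^0 = 4 × 1 = 4
  1 × 5^1 = 1 × 5 = 5
  3 × 5^2 = 3 × 25 = 75
  1 × 5^3 = 1 × 125 = 125
  2 × 5^4 = 2 × 625 = 1250
  1 × 5^5 = 1 × 3125 = 3125
Sum = 4 + 5 + 75 + 125 + 1250 + 3125
= 4584


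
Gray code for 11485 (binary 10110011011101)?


Binary: 10110011011101
Gray code: G = B XOR (B >> 1)
B >> 1 = 01011001101110
10110011011101 XOR 01011001101110:
  1 XOR 0 = 1
  0 XOR 1 = 1
  1 XOR 0 = 1
  1 XOR 1 = 0
  0 XOR 1 = 1
  0 XOR 0 = 0
  1 XOR 0 = 1
  1 XOR 1 = 0
  0 XOR 1 = 1
  1 XOR 0 = 1
  1 XOR 1 = 0
  1 XOR 1 = 0
  0 XOR 1 = 1
  1 XOR 0 = 1
= 11101010110011


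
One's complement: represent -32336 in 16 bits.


Original: 0111111001010000
Invert all bits:
  bit 0: 0 → 1
  bit 1: 1 → 0
  bit 2: 1 → 0
  bit 3: 1 → 0
  bit 4: 1 → 0
  bit 5: 1 → 0
  bit 6: 1 → 0
  bit 7: 0 → 1
  bit 8: 0 → 1
  bit 9: 1 → 0
  bit 10: 0 → 1
  bit 11: 1 → 0
  bit 12: 0 → 1
  bit 13: 0 → 1
  bit 14: 0 → 1
  bit 15: 0 → 1
= 1000000110101111


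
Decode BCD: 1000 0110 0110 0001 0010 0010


Each 4-bit group → digit:
  1000 → 8
  0110 → 6
  0110 → 6
  0001 → 1
  0010 → 2
  0010 → 2
= 866122


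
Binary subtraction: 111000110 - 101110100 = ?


Align and subtract column by column (LSB to MSB, borrowing when needed):
  111000110
- 101110100
  ---------
  col 0: (0 - 0 borrow-in) - 0 → 0 - 0 = 0, borrow out 0
  col 1: (1 - 0 borrow-in) - 0 → 1 - 0 = 1, borrow out 0
  col 2: (1 - 0 borrow-in) - 1 → 1 - 1 = 0, borrow out 0
  col 3: (0 - 0 borrow-in) - 0 → 0 - 0 = 0, borrow out 0
  col 4: (0 - 0 borrow-in) - 1 → borrow from next column: (0+2) - 1 = 1, borrow out 1
  col 5: (0 - 1 borrow-in) - 1 → borrow from next column: (-1+2) - 1 = 0, borrow out 1
  col 6: (1 - 1 borrow-in) - 1 → borrow from next column: (0+2) - 1 = 1, borrow out 1
  col 7: (1 - 1 borrow-in) - 0 → 0 - 0 = 0, borrow out 0
  col 8: (1 - 0 borrow-in) - 1 → 1 - 1 = 0, borrow out 0
Reading bits MSB→LSB: 001010010
Strip leading zeros: 1010010
= 1010010


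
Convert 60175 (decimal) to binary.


Divide by 2 repeatedly:
60175 ÷ 2 = 30087 remainder 1
30087 ÷ 2 = 15043 remainder 1
15043 ÷ 2 = 7521 remainder 1
7521 ÷ 2 = 3760 remainder 1
3760 ÷ 2 = 1880 remainder 0
1880 ÷ 2 = 940 remainder 0
940 ÷ 2 = 470 remainder 0
470 ÷ 2 = 235 remainder 0
235 ÷ 2 = 117 remainder 1
117 ÷ 2 = 58 remainder 1
58 ÷ 2 = 29 remainder 0
29 ÷ 2 = 14 remainder 1
14 ÷ 2 = 7 remainder 0
7 ÷ 2 = 3 remainder 1
3 ÷ 2 = 1 remainder 1
1 ÷ 2 = 0 remainder 1
Reading remainders bottom-up:
= 1110101100001111


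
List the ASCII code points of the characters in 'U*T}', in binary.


String: 'U*T}'  (4 characters)
Per-character ASCII lookup:
  'U': uppercase starts at 65: 'U' = 65 + 20 = 85 → 1010101
  '*': special character: '*' = 42 → 101010
  'T': uppercase starts at 65: 'T' = 65 + 19 = 84 → 1010100
  '}': special character: '}' = 125 → 1111101
= 1010101 101010 1010100 1111101


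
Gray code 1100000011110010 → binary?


Gray code: 1100000011110010
MSB stays the same: 1
Each subsequent bit = prev_binary XOR current_gray:
  B[1] = 1 XOR 1 = 0
  B[2] = 0 XOR 0 = 0
  B[3] = 0 XOR 0 = 0
  B[4] = 0 XOR 0 = 0
  B[5] = 0 XOR 0 = 0
  B[6] = 0 XOR 0 = 0
  B[7] = 0 XOR 0 = 0
  B[8] = 0 XOR 1 = 1
  B[9] = 1 XOR 1 = 0
  B[10] = 0 XOR 1 = 1
  B[11] = 1 XOR 1 = 0
  B[12] = 0 XOR 0 = 0
  B[13] = 0 XOR 0 = 0
  B[14] = 0 XOR 1 = 1
  B[15] = 1 XOR 0 = 1
= 1000000010100011 (32931 decimal)


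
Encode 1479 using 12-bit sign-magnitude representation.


Sign bit: 0 (positive)
Magnitude: 1479 = 10111000111
= 010111000111


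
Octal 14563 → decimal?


Positional values:
Position 0: 3 × 8^0 = 3
Position 1: 6 × 8^1 = 48
Position 2: 5 × 8^2 = 320
Position 3: 4 × 8^3 = 2048
Position 4: 1 × 8^4 = 4096
Sum = 3 + 48 + 320 + 2048 + 4096
= 6515


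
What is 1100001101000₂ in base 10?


Positional values:
Bit 3: 1 × 2^3 = 8
Bit 5: 1 × 2^5 = 32
Bit 6: 1 × 2^6 = 64
Bit 11: 1 × 2^11 = 2048
Bit 12: 1 × 2^12 = 4096
Sum = 8 + 32 + 64 + 2048 + 4096
= 6248


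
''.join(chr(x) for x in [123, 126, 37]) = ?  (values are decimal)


Codes (decimal): 123 126 37
Per-code ASCII lookup:
  123  (special character) → '{'
  126  (special character) → '~'
  37  (special character) → '%'
= '{~%'


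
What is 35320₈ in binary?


Each octal digit → 3 binary bits:
  3 = 011
  5 = 101
  3 = 011
  2 = 010
  0 = 000
Concatenate: 011 101 011 010 000
= 011101011010000


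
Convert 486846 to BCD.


Each digit → 4-bit binary:
  4 → 0100
  8 → 1000
  6 → 0110
  8 → 1000
  4 → 0100
  6 → 0110
= 0100 1000 0110 1000 0100 0110


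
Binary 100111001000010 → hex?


Group into 4-bit nibbles: 0100111001000010
  0100 = 4
  1110 = E
  0100 = 4
  0010 = 2
= 0x4E42


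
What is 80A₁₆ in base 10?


Positional values:
Position 0: A × 16^0 = 10 × 1 = 10
Position 1: 0 × 16^1 = 0 × 16 = 0
Position 2: 8 × 16^2 = 8 × 256 = 2048
Sum = 10 + 0 + 2048
= 2058


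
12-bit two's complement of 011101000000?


Original: 011101000000
Step 1 - Invert all bits: 100010111111
Step 2 - Add 1: 100010111111 + 1
= 100011000000 (represents -1856)


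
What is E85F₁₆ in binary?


Each hex digit → 4 binary bits:
  E = 1110
  8 = 1000
  5 = 0101
  F = 1111
Concatenate: 1110 1000 0101 1111
= 1110100001011111


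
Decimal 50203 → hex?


Divide by 16 repeatedly:
50203 ÷ 16 = 3137 remainder 11 (B)
3137 ÷ 16 = 196 remainder 1 (1)
196 ÷ 16 = 12 remainder 4 (4)
12 ÷ 16 = 0 remainder 12 (C)
Reading remainders bottom-up:
= 0xC41B


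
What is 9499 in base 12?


Divide by 12 repeatedly:
9499 ÷ 12 = 791 remainder 7
791 ÷ 12 = 65 remainder 11
65 ÷ 12 = 5 remainder 5
5 ÷ 12 = 0 remainder 5
Reading remainders bottom-up:
= 55B7


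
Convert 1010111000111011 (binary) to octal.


Group into 3-bit groups: 001010111000111011
  001 = 1
  010 = 2
  111 = 7
  000 = 0
  111 = 7
  011 = 3
= 0o127073


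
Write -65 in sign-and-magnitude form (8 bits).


Sign bit: 1 (negative)
Magnitude: 65 = 1000001
= 11000001


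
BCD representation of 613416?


Each digit → 4-bit binary:
  6 → 0110
  1 → 0001
  3 → 0011
  4 → 0100
  1 → 0001
  6 → 0110
= 0110 0001 0011 0100 0001 0110


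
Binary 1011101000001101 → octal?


Group into 3-bit groups: 001011101000001101
  001 = 1
  011 = 3
  101 = 5
  000 = 0
  001 = 1
  101 = 5
= 0o135015


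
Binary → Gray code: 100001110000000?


Binary: 100001110000000
Gray code: G = B XOR (B >> 1)
B >> 1 = 010000111000000
100001110000000 XOR 010000111000000:
  1 XOR 0 = 1
  0 XOR 1 = 1
  0 XOR 0 = 0
  0 XOR 0 = 0
  0 XOR 0 = 0
  1 XOR 0 = 1
  1 XOR 1 = 0
  1 XOR 1 = 0
  0 XOR 1 = 1
  0 XOR 0 = 0
  0 XOR 0 = 0
  0 XOR 0 = 0
  0 XOR 0 = 0
  0 XOR 0 = 0
  0 XOR 0 = 0
= 110001001000000


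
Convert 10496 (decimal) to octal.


Divide by 8 repeatedly:
10496 ÷ 8 = 1312 remainder 0
1312 ÷ 8 = 164 remainder 0
164 ÷ 8 = 20 remainder 4
20 ÷ 8 = 2 remainder 4
2 ÷ 8 = 0 remainder 2
Reading remainders bottom-up:
= 0o24400


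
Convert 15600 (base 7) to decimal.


Positional values (base 7):
  0 × 7^0 = 0 × 1 = 0
  0 × 7^1 = 0 × 7 = 0
  6 × 7^2 = 6 × 49 = 294
  5 × 7^3 = 5 × 343 = 1715
  1 × 7^4 = 1 × 2401 = 2401
Sum = 0 + 0 + 294 + 1715 + 2401
= 4410


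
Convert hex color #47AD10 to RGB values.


Hex: #47AD10
R = 47₁₆ = 71
G = AD₁₆ = 173
B = 10₁₆ = 16
= RGB(71, 173, 16)


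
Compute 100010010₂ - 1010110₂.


Align and subtract column by column (LSB to MSB, borrowing when needed):
  100010010
- 001010110
  ---------
  col 0: (0 - 0 borrow-in) - 0 → 0 - 0 = 0, borrow out 0
  col 1: (1 - 0 borrow-in) - 1 → 1 - 1 = 0, borrow out 0
  col 2: (0 - 0 borrow-in) - 1 → borrow from next column: (0+2) - 1 = 1, borrow out 1
  col 3: (0 - 1 borrow-in) - 0 → borrow from next column: (-1+2) - 0 = 1, borrow out 1
  col 4: (1 - 1 borrow-in) - 1 → borrow from next column: (0+2) - 1 = 1, borrow out 1
  col 5: (0 - 1 borrow-in) - 0 → borrow from next column: (-1+2) - 0 = 1, borrow out 1
  col 6: (0 - 1 borrow-in) - 1 → borrow from next column: (-1+2) - 1 = 0, borrow out 1
  col 7: (0 - 1 borrow-in) - 0 → borrow from next column: (-1+2) - 0 = 1, borrow out 1
  col 8: (1 - 1 borrow-in) - 0 → 0 - 0 = 0, borrow out 0
Reading bits MSB→LSB: 010111100
Strip leading zeros: 10111100
= 10111100


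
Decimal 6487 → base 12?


Divide by 12 repeatedly:
6487 ÷ 12 = 540 remainder 7
540 ÷ 12 = 45 remainder 0
45 ÷ 12 = 3 remainder 9
3 ÷ 12 = 0 remainder 3
Reading remainders bottom-up:
= 3907


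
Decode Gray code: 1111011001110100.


Gray code: 1111011001110100
MSB stays the same: 1
Each subsequent bit = prev_binary XOR current_gray:
  B[1] = 1 XOR 1 = 0
  B[2] = 0 XOR 1 = 1
  B[3] = 1 XOR 1 = 0
  B[4] = 0 XOR 0 = 0
  B[5] = 0 XOR 1 = 1
  B[6] = 1 XOR 1 = 0
  B[7] = 0 XOR 0 = 0
  B[8] = 0 XOR 0 = 0
  B[9] = 0 XOR 1 = 1
  B[10] = 1 XOR 1 = 0
  B[11] = 0 XOR 1 = 1
  B[12] = 1 XOR 0 = 1
  B[13] = 1 XOR 1 = 0
  B[14] = 0 XOR 0 = 0
  B[15] = 0 XOR 0 = 0
= 1010010001011000 (42072 decimal)


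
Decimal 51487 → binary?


Divide by 2 repeatedly:
51487 ÷ 2 = 25743 remainder 1
25743 ÷ 2 = 12871 remainder 1
12871 ÷ 2 = 6435 remainder 1
6435 ÷ 2 = 3217 remainder 1
3217 ÷ 2 = 1608 remainder 1
1608 ÷ 2 = 804 remainder 0
804 ÷ 2 = 402 remainder 0
402 ÷ 2 = 201 remainder 0
201 ÷ 2 = 100 remainder 1
100 ÷ 2 = 50 remainder 0
50 ÷ 2 = 25 remainder 0
25 ÷ 2 = 12 remainder 1
12 ÷ 2 = 6 remainder 0
6 ÷ 2 = 3 remainder 0
3 ÷ 2 = 1 remainder 1
1 ÷ 2 = 0 remainder 1
Reading remainders bottom-up:
= 1100100100011111


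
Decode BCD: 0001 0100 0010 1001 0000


Each 4-bit group → digit:
  0001 → 1
  0100 → 4
  0010 → 2
  1001 → 9
  0000 → 0
= 14290


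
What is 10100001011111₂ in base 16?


Group into 4-bit nibbles: 0010100001011111
  0010 = 2
  1000 = 8
  0101 = 5
  1111 = F
= 0x285F


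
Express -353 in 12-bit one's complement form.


Original: 000101100001
Invert all bits:
  bit 0: 0 → 1
  bit 1: 0 → 1
  bit 2: 0 → 1
  bit 3: 1 → 0
  bit 4: 0 → 1
  bit 5: 1 → 0
  bit 6: 1 → 0
  bit 7: 0 → 1
  bit 8: 0 → 1
  bit 9: 0 → 1
  bit 10: 0 → 1
  bit 11: 1 → 0
= 111010011110


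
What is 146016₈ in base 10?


Positional values:
Position 0: 6 × 8^0 = 6
Position 1: 1 × 8^1 = 8
Position 2: 0 × 8^2 = 0
Position 3: 6 × 8^3 = 3072
Position 4: 4 × 8^4 = 16384
Position 5: 1 × 8^5 = 32768
Sum = 6 + 8 + 0 + 3072 + 16384 + 32768
= 52238


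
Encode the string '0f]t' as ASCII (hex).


String: '0f]t'  (4 characters)
Per-character ASCII lookup:
  '0': digits start at 48: '0' = 48 + 0 = 48 → 0x30
  'f': lowercase starts at 97: 'f' = 97 + 5 = 102 → 0x66
  ']': special character: ']' = 93 → 0x5D
  't': lowercase starts at 97: 't' = 97 + 19 = 116 → 0x74
= 0x30 0x66 0x5D 0x74


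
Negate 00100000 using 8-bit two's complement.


Original: 00100000
Step 1 - Invert all bits: 11011111
Step 2 - Add 1: 11011111 + 1
= 11100000 (represents -32)


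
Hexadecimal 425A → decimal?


Positional values:
Position 0: A × 16^0 = 10 × 1 = 10
Position 1: 5 × 16^1 = 5 × 16 = 80
Position 2: 2 × 16^2 = 2 × 256 = 512
Position 3: 4 × 16^3 = 4 × 4096 = 16384
Sum = 10 + 80 + 512 + 16384
= 16986


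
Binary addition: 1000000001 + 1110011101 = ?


Align and add column by column (LSB to MSB, carry propagating):
  01000000001
+ 01110011101
  -----------
  col 0: 1 + 1 + 0 (carry in) = 2 → bit 0, carry out 1
  col 1: 0 + 0 + 1 (carry in) = 1 → bit 1, carry out 0
  col 2: 0 + 1 + 0 (carry in) = 1 → bit 1, carry out 0
  col 3: 0 + 1 + 0 (carry in) = 1 → bit 1, carry out 0
  col 4: 0 + 1 + 0 (carry in) = 1 → bit 1, carry out 0
  col 5: 0 + 0 + 0 (carry in) = 0 → bit 0, carry out 0
  col 6: 0 + 0 + 0 (carry in) = 0 → bit 0, carry out 0
  col 7: 0 + 1 + 0 (carry in) = 1 → bit 1, carry out 0
  col 8: 0 + 1 + 0 (carry in) = 1 → bit 1, carry out 0
  col 9: 1 + 1 + 0 (carry in) = 2 → bit 0, carry out 1
  col 10: 0 + 0 + 1 (carry in) = 1 → bit 1, carry out 0
Reading bits MSB→LSB: 10110011110
Strip leading zeros: 10110011110
= 10110011110


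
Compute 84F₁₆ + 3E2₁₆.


Align and add column by column (LSB to MSB, each column mod 16 with carry):
  084F
+ 03E2
  ----
  col 0: F(15) + 2(2) + 0 (carry in) = 17 → 1(1), carry out 1
  col 1: 4(4) + E(14) + 1 (carry in) = 19 → 3(3), carry out 1
  col 2: 8(8) + 3(3) + 1 (carry in) = 12 → C(12), carry out 0
  col 3: 0(0) + 0(0) + 0 (carry in) = 0 → 0(0), carry out 0
Reading digits MSB→LSB: 0C31
Strip leading zeros: C31
= 0xC31


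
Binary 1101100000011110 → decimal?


Positional values:
Bit 1: 1 × 2^1 = 2
Bit 2: 1 × 2^2 = 4
Bit 3: 1 × 2^3 = 8
Bit 4: 1 × 2^4 = 16
Bit 11: 1 × 2^11 = 2048
Bit 12: 1 × 2^12 = 4096
Bit 14: 1 × 2^14 = 16384
Bit 15: 1 × 2^15 = 32768
Sum = 2 + 4 + 8 + 16 + 2048 + 4096 + 16384 + 32768
= 55326


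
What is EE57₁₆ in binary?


Each hex digit → 4 binary bits:
  E = 1110
  E = 1110
  5 = 0101
  7 = 0111
Concatenate: 1110 1110 0101 0111
= 1110111001010111


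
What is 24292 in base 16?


Divide by 16 repeatedly:
24292 ÷ 16 = 1518 remainder 4 (4)
1518 ÷ 16 = 94 remainder 14 (E)
94 ÷ 16 = 5 remainder 14 (E)
5 ÷ 16 = 0 remainder 5 (5)
Reading remainders bottom-up:
= 0x5EE4


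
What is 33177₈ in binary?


Each octal digit → 3 binary bits:
  3 = 011
  3 = 011
  1 = 001
  7 = 111
  7 = 111
Concatenate: 011 011 001 111 111
= 011011001111111


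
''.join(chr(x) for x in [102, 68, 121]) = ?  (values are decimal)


Codes (decimal): 102 68 121
Per-code ASCII lookup:
  102  (range 97-122: lowercase, 102 - 97 = 5) → 'f'
  68  (range 65-90: uppercase, 68 - 65 = 3) → 'D'
  121  (range 97-122: lowercase, 121 - 97 = 24) → 'y'
= 'fDy'


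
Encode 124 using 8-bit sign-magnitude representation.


Sign bit: 0 (positive)
Magnitude: 124 = 1111100
= 01111100


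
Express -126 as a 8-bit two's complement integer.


Original: 01111110
Step 1 - Invert all bits: 10000001
Step 2 - Add 1: 10000001 + 1
= 10000010 (represents -126)


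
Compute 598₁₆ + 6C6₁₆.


Align and add column by column (LSB to MSB, each column mod 16 with carry):
  0598
+ 06C6
  ----
  col 0: 8(8) + 6(6) + 0 (carry in) = 14 → E(14), carry out 0
  col 1: 9(9) + C(12) + 0 (carry in) = 21 → 5(5), carry out 1
  col 2: 5(5) + 6(6) + 1 (carry in) = 12 → C(12), carry out 0
  col 3: 0(0) + 0(0) + 0 (carry in) = 0 → 0(0), carry out 0
Reading digits MSB→LSB: 0C5E
Strip leading zeros: C5E
= 0xC5E


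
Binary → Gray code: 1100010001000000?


Binary: 1100010001000000
Gray code: G = B XOR (B >> 1)
B >> 1 = 0110001000100000
1100010001000000 XOR 0110001000100000:
  1 XOR 0 = 1
  1 XOR 1 = 0
  0 XOR 1 = 1
  0 XOR 0 = 0
  0 XOR 0 = 0
  1 XOR 0 = 1
  0 XOR 1 = 1
  0 XOR 0 = 0
  0 XOR 0 = 0
  1 XOR 0 = 1
  0 XOR 1 = 1
  0 XOR 0 = 0
  0 XOR 0 = 0
  0 XOR 0 = 0
  0 XOR 0 = 0
  0 XOR 0 = 0
= 1010011001100000


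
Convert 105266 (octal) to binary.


Each octal digit → 3 binary bits:
  1 = 001
  0 = 000
  5 = 101
  2 = 010
  6 = 110
  6 = 110
Concatenate: 001 000 101 010 110 110
= 001000101010110110


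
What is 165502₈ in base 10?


Positional values:
Position 0: 2 × 8^0 = 2
Position 1: 0 × 8^1 = 0
Position 2: 5 × 8^2 = 320
Position 3: 5 × 8^3 = 2560
Position 4: 6 × 8^4 = 24576
Position 5: 1 × 8^5 = 32768
Sum = 2 + 0 + 320 + 2560 + 24576 + 32768
= 60226


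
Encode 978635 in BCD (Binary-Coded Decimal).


Each digit → 4-bit binary:
  9 → 1001
  7 → 0111
  8 → 1000
  6 → 0110
  3 → 0011
  5 → 0101
= 1001 0111 1000 0110 0011 0101


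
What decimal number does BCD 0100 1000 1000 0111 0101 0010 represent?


Each 4-bit group → digit:
  0100 → 4
  1000 → 8
  1000 → 8
  0111 → 7
  0101 → 5
  0010 → 2
= 488752


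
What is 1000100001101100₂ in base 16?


Group into 4-bit nibbles: 1000100001101100
  1000 = 8
  1000 = 8
  0110 = 6
  1100 = C
= 0x886C


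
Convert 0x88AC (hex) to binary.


Each hex digit → 4 binary bits:
  8 = 1000
  8 = 1000
  A = 1010
  C = 1100
Concatenate: 1000 1000 1010 1100
= 1000100010101100


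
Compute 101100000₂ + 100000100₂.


Align and add column by column (LSB to MSB, carry propagating):
  0101100000
+ 0100000100
  ----------
  col 0: 0 + 0 + 0 (carry in) = 0 → bit 0, carry out 0
  col 1: 0 + 0 + 0 (carry in) = 0 → bit 0, carry out 0
  col 2: 0 + 1 + 0 (carry in) = 1 → bit 1, carry out 0
  col 3: 0 + 0 + 0 (carry in) = 0 → bit 0, carry out 0
  col 4: 0 + 0 + 0 (carry in) = 0 → bit 0, carry out 0
  col 5: 1 + 0 + 0 (carry in) = 1 → bit 1, carry out 0
  col 6: 1 + 0 + 0 (carry in) = 1 → bit 1, carry out 0
  col 7: 0 + 0 + 0 (carry in) = 0 → bit 0, carry out 0
  col 8: 1 + 1 + 0 (carry in) = 2 → bit 0, carry out 1
  col 9: 0 + 0 + 1 (carry in) = 1 → bit 1, carry out 0
Reading bits MSB→LSB: 1001100100
Strip leading zeros: 1001100100
= 1001100100


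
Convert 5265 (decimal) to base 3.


Divide by 3 repeatedly:
5265 ÷ 3 = 1755 remainder 0
1755 ÷ 3 = 585 remainder 0
585 ÷ 3 = 195 remainder 0
195 ÷ 3 = 65 remainder 0
65 ÷ 3 = 21 remainder 2
21 ÷ 3 = 7 remainder 0
7 ÷ 3 = 2 remainder 1
2 ÷ 3 = 0 remainder 2
Reading remainders bottom-up:
= 21020000


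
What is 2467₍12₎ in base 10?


Positional values (base 12):
  7 × 12^0 = 7 × 1 = 7
  6 × 12^1 = 6 × 12 = 72
  4 × 12^2 = 4 × 144 = 576
  2 × 12^3 = 2 × 1728 = 3456
Sum = 7 + 72 + 576 + 3456
= 4111


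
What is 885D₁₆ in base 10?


Positional values:
Position 0: D × 16^0 = 13 × 1 = 13
Position 1: 5 × 16^1 = 5 × 16 = 80
Position 2: 8 × 16^2 = 8 × 256 = 2048
Position 3: 8 × 16^3 = 8 × 4096 = 32768
Sum = 13 + 80 + 2048 + 32768
= 34909


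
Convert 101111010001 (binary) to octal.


Group into 3-bit groups: 101111010001
  101 = 5
  111 = 7
  010 = 2
  001 = 1
= 0o5721


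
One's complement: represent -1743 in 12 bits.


Original: 011011001111
Invert all bits:
  bit 0: 0 → 1
  bit 1: 1 → 0
  bit 2: 1 → 0
  bit 3: 0 → 1
  bit 4: 1 → 0
  bit 5: 1 → 0
  bit 6: 0 → 1
  bit 7: 0 → 1
  bit 8: 1 → 0
  bit 9: 1 → 0
  bit 10: 1 → 0
  bit 11: 1 → 0
= 100100110000


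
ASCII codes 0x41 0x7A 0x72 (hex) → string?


Codes (hex): 0x41 0x7A 0x72
Per-code ASCII lookup:
  0x41 = 65  (range 65-90: uppercase, 65 - 65 = 0) → 'A'
  0x7A = 122  (range 97-122: lowercase, 122 - 97 = 25) → 'z'
  0x72 = 114  (range 97-122: lowercase, 114 - 97 = 17) → 'r'
= 'Azr'


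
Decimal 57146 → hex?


Divide by 16 repeatedly:
57146 ÷ 16 = 3571 remainder 10 (A)
3571 ÷ 16 = 223 remainder 3 (3)
223 ÷ 16 = 13 remainder 15 (F)
13 ÷ 16 = 0 remainder 13 (D)
Reading remainders bottom-up:
= 0xDF3A


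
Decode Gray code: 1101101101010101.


Gray code: 1101101101010101
MSB stays the same: 1
Each subsequent bit = prev_binary XOR current_gray:
  B[1] = 1 XOR 1 = 0
  B[2] = 0 XOR 0 = 0
  B[3] = 0 XOR 1 = 1
  B[4] = 1 XOR 1 = 0
  B[5] = 0 XOR 0 = 0
  B[6] = 0 XOR 1 = 1
  B[7] = 1 XOR 1 = 0
  B[8] = 0 XOR 0 = 0
  B[9] = 0 XOR 1 = 1
  B[10] = 1 XOR 0 = 1
  B[11] = 1 XOR 1 = 0
  B[12] = 0 XOR 0 = 0
  B[13] = 0 XOR 1 = 1
  B[14] = 1 XOR 0 = 1
  B[15] = 1 XOR 1 = 0
= 1001001001100110 (37478 decimal)


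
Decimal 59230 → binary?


Divide by 2 repeatedly:
59230 ÷ 2 = 29615 remainder 0
29615 ÷ 2 = 14807 remainder 1
14807 ÷ 2 = 7403 remainder 1
7403 ÷ 2 = 3701 remainder 1
3701 ÷ 2 = 1850 remainder 1
1850 ÷ 2 = 925 remainder 0
925 ÷ 2 = 462 remainder 1
462 ÷ 2 = 231 remainder 0
231 ÷ 2 = 115 remainder 1
115 ÷ 2 = 57 remainder 1
57 ÷ 2 = 28 remainder 1
28 ÷ 2 = 14 remainder 0
14 ÷ 2 = 7 remainder 0
7 ÷ 2 = 3 remainder 1
3 ÷ 2 = 1 remainder 1
1 ÷ 2 = 0 remainder 1
Reading remainders bottom-up:
= 1110011101011110


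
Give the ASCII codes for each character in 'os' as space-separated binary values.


String: 'os'  (2 characters)
Per-character ASCII lookup:
  'o': lowercase starts at 97: 'o' = 97 + 14 = 111 → 1101111
  's': lowercase starts at 97: 's' = 97 + 18 = 115 → 1110011
= 1101111 1110011


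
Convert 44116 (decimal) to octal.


Divide by 8 repeatedly:
44116 ÷ 8 = 5514 remainder 4
5514 ÷ 8 = 689 remainder 2
689 ÷ 8 = 86 remainder 1
86 ÷ 8 = 10 remainder 6
10 ÷ 8 = 1 remainder 2
1 ÷ 8 = 0 remainder 1
Reading remainders bottom-up:
= 0o126124


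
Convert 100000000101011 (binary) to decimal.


Positional values:
Bit 0: 1 × 2^0 = 1
Bit 1: 1 × 2^1 = 2
Bit 3: 1 × 2^3 = 8
Bit 5: 1 × 2^5 = 32
Bit 14: 1 × 2^14 = 16384
Sum = 1 + 2 + 8 + 32 + 16384
= 16427


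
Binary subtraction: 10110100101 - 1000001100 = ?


Align and subtract column by column (LSB to MSB, borrowing when needed):
  10110100101
- 01000001100
  -----------
  col 0: (1 - 0 borrow-in) - 0 → 1 - 0 = 1, borrow out 0
  col 1: (0 - 0 borrow-in) - 0 → 0 - 0 = 0, borrow out 0
  col 2: (1 - 0 borrow-in) - 1 → 1 - 1 = 0, borrow out 0
  col 3: (0 - 0 borrow-in) - 1 → borrow from next column: (0+2) - 1 = 1, borrow out 1
  col 4: (0 - 1 borrow-in) - 0 → borrow from next column: (-1+2) - 0 = 1, borrow out 1
  col 5: (1 - 1 borrow-in) - 0 → 0 - 0 = 0, borrow out 0
  col 6: (0 - 0 borrow-in) - 0 → 0 - 0 = 0, borrow out 0
  col 7: (1 - 0 borrow-in) - 0 → 1 - 0 = 1, borrow out 0
  col 8: (1 - 0 borrow-in) - 0 → 1 - 0 = 1, borrow out 0
  col 9: (0 - 0 borrow-in) - 1 → borrow from next column: (0+2) - 1 = 1, borrow out 1
  col 10: (1 - 1 borrow-in) - 0 → 0 - 0 = 0, borrow out 0
Reading bits MSB→LSB: 01110011001
Strip leading zeros: 1110011001
= 1110011001


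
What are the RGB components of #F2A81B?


Hex: #F2A81B
R = F2₁₆ = 242
G = A8₁₆ = 168
B = 1B₁₆ = 27
= RGB(242, 168, 27)


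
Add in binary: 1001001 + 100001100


Align and add column by column (LSB to MSB, carry propagating):
  0001001001
+ 0100001100
  ----------
  col 0: 1 + 0 + 0 (carry in) = 1 → bit 1, carry out 0
  col 1: 0 + 0 + 0 (carry in) = 0 → bit 0, carry out 0
  col 2: 0 + 1 + 0 (carry in) = 1 → bit 1, carry out 0
  col 3: 1 + 1 + 0 (carry in) = 2 → bit 0, carry out 1
  col 4: 0 + 0 + 1 (carry in) = 1 → bit 1, carry out 0
  col 5: 0 + 0 + 0 (carry in) = 0 → bit 0, carry out 0
  col 6: 1 + 0 + 0 (carry in) = 1 → bit 1, carry out 0
  col 7: 0 + 0 + 0 (carry in) = 0 → bit 0, carry out 0
  col 8: 0 + 1 + 0 (carry in) = 1 → bit 1, carry out 0
  col 9: 0 + 0 + 0 (carry in) = 0 → bit 0, carry out 0
Reading bits MSB→LSB: 0101010101
Strip leading zeros: 101010101
= 101010101


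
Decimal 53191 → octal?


Divide by 8 repeatedly:
53191 ÷ 8 = 6648 remainder 7
6648 ÷ 8 = 831 remainder 0
831 ÷ 8 = 103 remainder 7
103 ÷ 8 = 12 remainder 7
12 ÷ 8 = 1 remainder 4
1 ÷ 8 = 0 remainder 1
Reading remainders bottom-up:
= 0o147707


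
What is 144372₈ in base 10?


Positional values:
Position 0: 2 × 8^0 = 2
Position 1: 7 × 8^1 = 56
Position 2: 3 × 8^2 = 192
Position 3: 4 × 8^3 = 2048
Position 4: 4 × 8^4 = 16384
Position 5: 1 × 8^5 = 32768
Sum = 2 + 56 + 192 + 2048 + 16384 + 32768
= 51450


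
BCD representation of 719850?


Each digit → 4-bit binary:
  7 → 0111
  1 → 0001
  9 → 1001
  8 → 1000
  5 → 0101
  0 → 0000
= 0111 0001 1001 1000 0101 0000


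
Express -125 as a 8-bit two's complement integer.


Original: 01111101
Step 1 - Invert all bits: 10000010
Step 2 - Add 1: 10000010 + 1
= 10000011 (represents -125)


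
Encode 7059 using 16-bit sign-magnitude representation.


Sign bit: 0 (positive)
Magnitude: 7059 = 001101110010011
= 0001101110010011


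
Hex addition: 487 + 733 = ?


Align and add column by column (LSB to MSB, each column mod 16 with carry):
  0487
+ 0733
  ----
  col 0: 7(7) + 3(3) + 0 (carry in) = 10 → A(10), carry out 0
  col 1: 8(8) + 3(3) + 0 (carry in) = 11 → B(11), carry out 0
  col 2: 4(4) + 7(7) + 0 (carry in) = 11 → B(11), carry out 0
  col 3: 0(0) + 0(0) + 0 (carry in) = 0 → 0(0), carry out 0
Reading digits MSB→LSB: 0BBA
Strip leading zeros: BBA
= 0xBBA


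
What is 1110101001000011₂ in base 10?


Positional values:
Bit 0: 1 × 2^0 = 1
Bit 1: 1 × 2^1 = 2
Bit 6: 1 × 2^6 = 64
Bit 9: 1 × 2^9 = 512
Bit 11: 1 × 2^11 = 2048
Bit 13: 1 × 2^13 = 8192
Bit 14: 1 × 2^14 = 16384
Bit 15: 1 × 2^15 = 32768
Sum = 1 + 2 + 64 + 512 + 2048 + 8192 + 16384 + 32768
= 59971


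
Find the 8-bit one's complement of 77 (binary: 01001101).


Original: 01001101
Invert all bits:
  bit 0: 0 → 1
  bit 1: 1 → 0
  bit 2: 0 → 1
  bit 3: 0 → 1
  bit 4: 1 → 0
  bit 5: 1 → 0
  bit 6: 0 → 1
  bit 7: 1 → 0
= 10110010


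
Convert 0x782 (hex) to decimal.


Positional values:
Position 0: 2 × 16^0 = 2 × 1 = 2
Position 1: 8 × 16^1 = 8 × 16 = 128
Position 2: 7 × 16^2 = 7 × 256 = 1792
Sum = 2 + 128 + 1792
= 1922


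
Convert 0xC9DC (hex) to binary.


Each hex digit → 4 binary bits:
  C = 1100
  9 = 1001
  D = 1101
  C = 1100
Concatenate: 1100 1001 1101 1100
= 1100100111011100


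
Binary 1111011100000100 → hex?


Group into 4-bit nibbles: 1111011100000100
  1111 = F
  0111 = 7
  0000 = 0
  0100 = 4
= 0xF704


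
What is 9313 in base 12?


Divide by 12 repeatedly:
9313 ÷ 12 = 776 remainder 1
776 ÷ 12 = 64 remainder 8
64 ÷ 12 = 5 remainder 4
5 ÷ 12 = 0 remainder 5
Reading remainders bottom-up:
= 5481


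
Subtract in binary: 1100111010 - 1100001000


Align and subtract column by column (LSB to MSB, borrowing when needed):
  1100111010
- 1100001000
  ----------
  col 0: (0 - 0 borrow-in) - 0 → 0 - 0 = 0, borrow out 0
  col 1: (1 - 0 borrow-in) - 0 → 1 - 0 = 1, borrow out 0
  col 2: (0 - 0 borrow-in) - 0 → 0 - 0 = 0, borrow out 0
  col 3: (1 - 0 borrow-in) - 1 → 1 - 1 = 0, borrow out 0
  col 4: (1 - 0 borrow-in) - 0 → 1 - 0 = 1, borrow out 0
  col 5: (1 - 0 borrow-in) - 0 → 1 - 0 = 1, borrow out 0
  col 6: (0 - 0 borrow-in) - 0 → 0 - 0 = 0, borrow out 0
  col 7: (0 - 0 borrow-in) - 0 → 0 - 0 = 0, borrow out 0
  col 8: (1 - 0 borrow-in) - 1 → 1 - 1 = 0, borrow out 0
  col 9: (1 - 0 borrow-in) - 1 → 1 - 1 = 0, borrow out 0
Reading bits MSB→LSB: 0000110010
Strip leading zeros: 110010
= 110010


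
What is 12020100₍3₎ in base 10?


Positional values (base 3):
  0 × 3^0 = 0 × 1 = 0
  0 × 3^1 = 0 × 3 = 0
  1 × 3^2 = 1 × 9 = 9
  0 × 3^3 = 0 × 27 = 0
  2 × 3^4 = 2 × 81 = 162
  0 × 3^5 = 0 × 243 = 0
  2 × 3^6 = 2 × 729 = 1458
  1 × 3^7 = 1 × 2187 = 2187
Sum = 0 + 0 + 9 + 0 + 162 + 0 + 1458 + 2187
= 3816


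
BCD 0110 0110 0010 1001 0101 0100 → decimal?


Each 4-bit group → digit:
  0110 → 6
  0110 → 6
  0010 → 2
  1001 → 9
  0101 → 5
  0100 → 4
= 662954


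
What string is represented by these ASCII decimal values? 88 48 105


Codes (decimal): 88 48 105
Per-code ASCII lookup:
  88  (range 65-90: uppercase, 88 - 65 = 23) → 'X'
  48  (range 48-57: digits, 48 - 48 = 0) → '0'
  105  (range 97-122: lowercase, 105 - 97 = 8) → 'i'
= 'X0i'


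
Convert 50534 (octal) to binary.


Each octal digit → 3 binary bits:
  5 = 101
  0 = 000
  5 = 101
  3 = 011
  4 = 100
Concatenate: 101 000 101 011 100
= 101000101011100


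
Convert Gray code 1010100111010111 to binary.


Gray code: 1010100111010111
MSB stays the same: 1
Each subsequent bit = prev_binary XOR current_gray:
  B[1] = 1 XOR 0 = 1
  B[2] = 1 XOR 1 = 0
  B[3] = 0 XOR 0 = 0
  B[4] = 0 XOR 1 = 1
  B[5] = 1 XOR 0 = 1
  B[6] = 1 XOR 0 = 1
  B[7] = 1 XOR 1 = 0
  B[8] = 0 XOR 1 = 1
  B[9] = 1 XOR 1 = 0
  B[10] = 0 XOR 0 = 0
  B[11] = 0 XOR 1 = 1
  B[12] = 1 XOR 0 = 1
  B[13] = 1 XOR 1 = 0
  B[14] = 0 XOR 1 = 1
  B[15] = 1 XOR 1 = 0
= 1100111010011010 (52890 decimal)


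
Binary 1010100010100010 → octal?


Group into 3-bit groups: 001010100010100010
  001 = 1
  010 = 2
  100 = 4
  010 = 2
  100 = 4
  010 = 2
= 0o124242


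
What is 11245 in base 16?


Divide by 16 repeatedly:
11245 ÷ 16 = 702 remainder 13 (D)
702 ÷ 16 = 43 remainder 14 (E)
43 ÷ 16 = 2 remainder 11 (B)
2 ÷ 16 = 0 remainder 2 (2)
Reading remainders bottom-up:
= 0x2BED


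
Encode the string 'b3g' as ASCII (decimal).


String: 'b3g'  (3 characters)
Per-character ASCII lookup:
  'b': lowercase starts at 97: 'b' = 97 + 1 = 98
  '3': digits start at 48: '3' = 48 + 3 = 51
  'g': lowercase starts at 97: 'g' = 97 + 6 = 103
= 98 51 103


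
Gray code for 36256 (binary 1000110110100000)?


Binary: 1000110110100000
Gray code: G = B XOR (B >> 1)
B >> 1 = 0100011011010000
1000110110100000 XOR 0100011011010000:
  1 XOR 0 = 1
  0 XOR 1 = 1
  0 XOR 0 = 0
  0 XOR 0 = 0
  1 XOR 0 = 1
  1 XOR 1 = 0
  0 XOR 1 = 1
  1 XOR 0 = 1
  1 XOR 1 = 0
  0 XOR 1 = 1
  1 XOR 0 = 1
  0 XOR 1 = 1
  0 XOR 0 = 0
  0 XOR 0 = 0
  0 XOR 0 = 0
  0 XOR 0 = 0
= 1100101101110000
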